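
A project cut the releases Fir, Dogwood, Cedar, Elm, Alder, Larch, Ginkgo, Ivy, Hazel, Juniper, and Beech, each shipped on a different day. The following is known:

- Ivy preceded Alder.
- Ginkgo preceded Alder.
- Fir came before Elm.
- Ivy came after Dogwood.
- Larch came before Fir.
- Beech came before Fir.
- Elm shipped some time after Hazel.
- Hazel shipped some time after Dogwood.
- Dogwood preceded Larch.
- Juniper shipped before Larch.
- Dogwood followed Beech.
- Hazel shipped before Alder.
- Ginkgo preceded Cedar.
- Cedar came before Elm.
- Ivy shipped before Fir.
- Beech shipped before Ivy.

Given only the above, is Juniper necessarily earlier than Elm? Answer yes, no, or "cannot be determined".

yes

Chain the constraints: Juniper → Larch → Fir → Elm. Each link is directly stated, so Juniper comes before Elm.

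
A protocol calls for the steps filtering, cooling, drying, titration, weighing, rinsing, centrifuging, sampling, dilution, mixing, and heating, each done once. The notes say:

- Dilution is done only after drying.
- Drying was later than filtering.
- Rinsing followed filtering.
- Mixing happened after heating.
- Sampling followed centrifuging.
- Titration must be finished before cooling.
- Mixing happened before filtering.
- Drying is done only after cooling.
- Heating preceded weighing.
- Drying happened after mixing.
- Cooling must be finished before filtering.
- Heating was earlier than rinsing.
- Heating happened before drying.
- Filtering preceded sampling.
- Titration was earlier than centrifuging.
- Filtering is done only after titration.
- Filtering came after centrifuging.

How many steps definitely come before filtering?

Directly stated before filtering: centrifuging, cooling, mixing, and titration.
Heating reaches filtering via heating → mixing → filtering.
That's centrifuging, cooling, heating, mixing, and titration — 5 in all.

5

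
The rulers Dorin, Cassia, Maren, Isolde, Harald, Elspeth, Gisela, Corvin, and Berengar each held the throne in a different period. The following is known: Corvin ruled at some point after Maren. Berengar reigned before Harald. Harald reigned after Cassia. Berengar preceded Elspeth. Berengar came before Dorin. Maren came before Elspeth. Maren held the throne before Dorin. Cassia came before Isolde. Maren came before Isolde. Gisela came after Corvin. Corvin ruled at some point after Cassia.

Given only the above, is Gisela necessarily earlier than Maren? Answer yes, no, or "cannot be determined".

no

Tracing the constraints gives Maren → Corvin → Gisela, so Maren must come before Gisela.
That means Gisela cannot be before Maren.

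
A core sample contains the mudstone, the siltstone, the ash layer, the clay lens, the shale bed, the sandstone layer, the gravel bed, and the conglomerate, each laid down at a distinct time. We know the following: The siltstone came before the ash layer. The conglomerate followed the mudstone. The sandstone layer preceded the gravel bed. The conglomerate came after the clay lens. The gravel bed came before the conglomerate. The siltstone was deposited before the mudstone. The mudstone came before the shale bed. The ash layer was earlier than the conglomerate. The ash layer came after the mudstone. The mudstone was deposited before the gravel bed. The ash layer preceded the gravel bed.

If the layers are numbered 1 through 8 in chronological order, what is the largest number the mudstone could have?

The mudstone must come before the ash layer, the conglomerate, the gravel bed, and the shale bed — 4 layers forced after it.
Everything else can be placed before the mudstone in some valid order, so the mudstone can sit as late as position 8 − 4 = 4.

4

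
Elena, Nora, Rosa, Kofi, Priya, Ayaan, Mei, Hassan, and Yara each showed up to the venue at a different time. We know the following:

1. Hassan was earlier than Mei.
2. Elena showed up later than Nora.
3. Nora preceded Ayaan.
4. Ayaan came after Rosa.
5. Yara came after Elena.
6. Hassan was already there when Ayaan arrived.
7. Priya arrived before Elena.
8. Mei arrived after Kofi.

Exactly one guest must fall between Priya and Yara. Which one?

Elena

Tracing the constraints gives Priya → Elena → Yara, so Elena sits after Priya and before Yara.
No other guest is forced both after Priya and before Yara.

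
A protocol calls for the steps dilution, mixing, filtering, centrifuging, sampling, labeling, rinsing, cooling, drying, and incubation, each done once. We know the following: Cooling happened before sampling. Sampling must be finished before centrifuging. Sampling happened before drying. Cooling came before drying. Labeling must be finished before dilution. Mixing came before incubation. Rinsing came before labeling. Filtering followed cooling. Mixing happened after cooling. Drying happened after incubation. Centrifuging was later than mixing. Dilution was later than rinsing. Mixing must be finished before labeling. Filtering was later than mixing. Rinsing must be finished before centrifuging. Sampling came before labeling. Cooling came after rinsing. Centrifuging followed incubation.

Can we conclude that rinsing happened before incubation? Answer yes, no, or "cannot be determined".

Chain the constraints: rinsing → cooling → mixing → incubation. Each link is directly stated, so rinsing comes before incubation.

yes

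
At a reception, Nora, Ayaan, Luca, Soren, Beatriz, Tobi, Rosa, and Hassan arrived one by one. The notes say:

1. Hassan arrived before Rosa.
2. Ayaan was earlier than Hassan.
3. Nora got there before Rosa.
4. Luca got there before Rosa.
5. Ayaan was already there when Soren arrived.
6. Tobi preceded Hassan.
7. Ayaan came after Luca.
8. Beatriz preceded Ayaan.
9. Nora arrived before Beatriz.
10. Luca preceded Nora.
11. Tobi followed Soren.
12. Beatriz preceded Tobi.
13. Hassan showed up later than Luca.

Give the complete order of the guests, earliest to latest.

The constraints fix every adjacent pair, so only one ordering works:
Luca → Nora → Beatriz → Ayaan → Soren → Tobi → Hassan → Rosa.

Luca, Nora, Beatriz, Ayaan, Soren, Tobi, Hassan, Rosa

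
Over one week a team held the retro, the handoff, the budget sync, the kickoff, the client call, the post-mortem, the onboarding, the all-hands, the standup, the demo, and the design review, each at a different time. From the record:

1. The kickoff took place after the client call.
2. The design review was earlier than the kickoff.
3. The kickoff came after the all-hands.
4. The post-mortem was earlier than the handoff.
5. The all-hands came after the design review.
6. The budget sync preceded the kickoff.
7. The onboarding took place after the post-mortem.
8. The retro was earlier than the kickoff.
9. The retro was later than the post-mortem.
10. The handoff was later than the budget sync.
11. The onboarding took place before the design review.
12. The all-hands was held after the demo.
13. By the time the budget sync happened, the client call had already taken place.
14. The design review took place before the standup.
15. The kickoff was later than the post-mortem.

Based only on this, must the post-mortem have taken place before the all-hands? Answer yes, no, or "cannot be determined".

Chain the constraints: the post-mortem → the onboarding → the design review → the all-hands. Each link is directly stated, so the post-mortem comes before the all-hands.

yes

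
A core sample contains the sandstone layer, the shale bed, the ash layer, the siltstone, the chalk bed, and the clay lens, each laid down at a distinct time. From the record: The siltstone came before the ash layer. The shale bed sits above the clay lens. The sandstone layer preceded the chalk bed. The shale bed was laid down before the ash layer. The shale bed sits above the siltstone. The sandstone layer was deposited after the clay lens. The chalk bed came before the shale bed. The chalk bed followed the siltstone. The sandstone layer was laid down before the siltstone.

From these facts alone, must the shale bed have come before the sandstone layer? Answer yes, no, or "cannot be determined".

no

Tracing the constraints gives the sandstone layer → the chalk bed → the shale bed, so the sandstone layer must come before the shale bed.
That means the shale bed cannot be before the sandstone layer.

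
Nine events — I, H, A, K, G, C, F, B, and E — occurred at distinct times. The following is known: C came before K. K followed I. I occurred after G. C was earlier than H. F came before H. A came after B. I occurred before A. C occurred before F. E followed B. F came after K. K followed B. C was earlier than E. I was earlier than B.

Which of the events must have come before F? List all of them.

B, C, G, I, K

Directly stated before F: C and K.
B reaches F via B → K → F.
G reaches F via G → I → K → F.
I reaches F via I → K → F.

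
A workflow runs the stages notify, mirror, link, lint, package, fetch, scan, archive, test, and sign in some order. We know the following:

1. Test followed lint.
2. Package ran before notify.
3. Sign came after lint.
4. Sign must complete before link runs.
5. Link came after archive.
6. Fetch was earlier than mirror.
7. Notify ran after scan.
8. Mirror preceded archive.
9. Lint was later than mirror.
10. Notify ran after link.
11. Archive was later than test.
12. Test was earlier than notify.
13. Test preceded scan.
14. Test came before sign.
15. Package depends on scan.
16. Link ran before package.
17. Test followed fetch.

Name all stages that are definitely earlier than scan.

Directly stated before scan: test.
Fetch reaches scan via fetch → test → scan.
Lint reaches scan via lint → test → scan.
Mirror reaches scan via mirror → lint → test → scan.
No chain forces package (or any of the others) ahead of scan.

fetch, lint, mirror, test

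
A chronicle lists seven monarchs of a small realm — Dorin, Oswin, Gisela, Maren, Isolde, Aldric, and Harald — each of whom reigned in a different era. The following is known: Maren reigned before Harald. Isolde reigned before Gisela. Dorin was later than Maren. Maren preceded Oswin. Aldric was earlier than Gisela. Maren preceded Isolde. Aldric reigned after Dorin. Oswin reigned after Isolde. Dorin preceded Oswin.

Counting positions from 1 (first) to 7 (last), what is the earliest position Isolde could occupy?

Maren must come before Isolde — 1 forced predecessor.
Nothing else is forced ahead of Isolde, so their earliest slot is position 1 + 1 = 2.

2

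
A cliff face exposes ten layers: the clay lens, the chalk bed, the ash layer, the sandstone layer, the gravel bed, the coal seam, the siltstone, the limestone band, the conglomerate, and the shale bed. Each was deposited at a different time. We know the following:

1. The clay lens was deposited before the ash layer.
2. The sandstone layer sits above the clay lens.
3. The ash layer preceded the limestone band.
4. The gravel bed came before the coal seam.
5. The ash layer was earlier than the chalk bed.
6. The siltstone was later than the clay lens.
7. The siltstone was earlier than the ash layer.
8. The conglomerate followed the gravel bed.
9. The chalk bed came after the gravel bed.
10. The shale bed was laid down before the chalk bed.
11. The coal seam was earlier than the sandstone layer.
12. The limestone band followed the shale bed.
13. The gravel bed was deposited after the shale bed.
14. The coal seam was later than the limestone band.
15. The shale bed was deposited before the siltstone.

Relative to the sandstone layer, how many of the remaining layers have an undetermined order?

2

Forced before the sandstone layer: the ash layer, the clay lens, the coal seam, the gravel bed, the limestone band, the shale bed, and the siltstone.
That leaves the chalk bed and the conglomerate with no forced order relative to the sandstone layer — 2.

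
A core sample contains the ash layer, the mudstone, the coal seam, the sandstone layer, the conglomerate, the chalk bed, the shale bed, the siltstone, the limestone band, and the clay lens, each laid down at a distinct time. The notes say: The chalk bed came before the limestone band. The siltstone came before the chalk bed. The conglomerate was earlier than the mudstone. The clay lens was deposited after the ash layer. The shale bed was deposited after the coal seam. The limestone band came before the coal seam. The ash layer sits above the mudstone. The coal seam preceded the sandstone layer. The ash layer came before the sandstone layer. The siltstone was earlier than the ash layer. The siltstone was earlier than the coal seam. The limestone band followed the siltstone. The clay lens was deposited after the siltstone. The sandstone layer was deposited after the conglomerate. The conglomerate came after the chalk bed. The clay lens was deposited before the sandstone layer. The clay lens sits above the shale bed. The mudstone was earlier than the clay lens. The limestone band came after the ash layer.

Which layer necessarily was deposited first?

The siltstone has a chain of constraints placing it before every other layer, so the siltstone must be first.

the siltstone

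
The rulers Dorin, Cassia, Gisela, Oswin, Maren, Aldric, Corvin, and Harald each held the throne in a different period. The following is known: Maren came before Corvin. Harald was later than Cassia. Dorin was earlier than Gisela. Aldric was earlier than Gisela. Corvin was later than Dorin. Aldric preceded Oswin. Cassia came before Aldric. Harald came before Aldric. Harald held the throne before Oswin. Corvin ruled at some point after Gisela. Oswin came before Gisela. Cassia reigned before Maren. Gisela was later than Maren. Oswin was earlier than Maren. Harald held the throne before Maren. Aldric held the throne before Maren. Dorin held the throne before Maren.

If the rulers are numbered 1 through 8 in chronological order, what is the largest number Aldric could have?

Aldric must come before Corvin, Gisela, Maren, and Oswin — 4 rulers forced after them.
Everything else can be placed before Aldric in some valid order, so Aldric can sit as late as position 8 − 4 = 4.

4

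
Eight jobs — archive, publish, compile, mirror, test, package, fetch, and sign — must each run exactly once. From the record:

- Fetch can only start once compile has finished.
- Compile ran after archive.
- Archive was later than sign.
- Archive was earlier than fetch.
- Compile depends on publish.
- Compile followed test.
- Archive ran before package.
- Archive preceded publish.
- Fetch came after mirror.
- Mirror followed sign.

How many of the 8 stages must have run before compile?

4

Directly stated before compile: archive, publish, and test.
Sign reaches compile via sign → archive → compile.
That's archive, publish, sign, and test — 4 in all.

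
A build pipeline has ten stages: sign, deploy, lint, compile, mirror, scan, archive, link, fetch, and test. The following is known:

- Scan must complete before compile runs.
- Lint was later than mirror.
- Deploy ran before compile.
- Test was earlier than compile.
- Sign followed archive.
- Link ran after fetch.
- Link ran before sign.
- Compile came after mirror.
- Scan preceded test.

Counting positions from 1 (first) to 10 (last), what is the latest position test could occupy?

Test must come before compile — 1 stage forced after it.
Everything else can be placed before test in some valid order, so test can sit as late as position 10 − 1 = 9.

9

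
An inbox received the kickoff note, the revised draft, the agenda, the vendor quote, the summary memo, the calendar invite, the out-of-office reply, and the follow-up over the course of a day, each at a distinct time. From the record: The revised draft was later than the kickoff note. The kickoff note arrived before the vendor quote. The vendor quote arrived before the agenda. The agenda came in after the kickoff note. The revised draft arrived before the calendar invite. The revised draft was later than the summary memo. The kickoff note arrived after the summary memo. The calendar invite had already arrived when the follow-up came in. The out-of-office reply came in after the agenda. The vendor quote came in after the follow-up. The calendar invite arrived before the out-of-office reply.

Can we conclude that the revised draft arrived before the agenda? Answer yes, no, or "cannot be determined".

yes

Chain the constraints: the revised draft → the calendar invite → the follow-up → the vendor quote → the agenda. Each link is directly stated, so the revised draft comes before the agenda.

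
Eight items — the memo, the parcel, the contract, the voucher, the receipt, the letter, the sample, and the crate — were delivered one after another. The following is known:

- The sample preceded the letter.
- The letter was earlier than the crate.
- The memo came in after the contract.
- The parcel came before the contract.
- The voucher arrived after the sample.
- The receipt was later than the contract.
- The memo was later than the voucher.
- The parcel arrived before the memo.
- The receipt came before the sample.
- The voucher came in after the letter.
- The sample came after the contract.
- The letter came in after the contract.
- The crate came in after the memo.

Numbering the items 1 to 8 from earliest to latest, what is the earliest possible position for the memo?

7

The contract, the letter, the parcel, the receipt, the sample, and the voucher must all come before the memo — 6 forced predecessors.
Nothing else is forced ahead of the memo, so its earliest slot is position 6 + 1 = 7.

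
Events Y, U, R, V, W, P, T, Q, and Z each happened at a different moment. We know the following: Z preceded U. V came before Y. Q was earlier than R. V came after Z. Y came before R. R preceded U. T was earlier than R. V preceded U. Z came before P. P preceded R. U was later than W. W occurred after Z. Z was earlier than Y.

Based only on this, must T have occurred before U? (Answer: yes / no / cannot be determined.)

Chain the constraints: T → R → U. Each link is directly stated, so T comes before U.

yes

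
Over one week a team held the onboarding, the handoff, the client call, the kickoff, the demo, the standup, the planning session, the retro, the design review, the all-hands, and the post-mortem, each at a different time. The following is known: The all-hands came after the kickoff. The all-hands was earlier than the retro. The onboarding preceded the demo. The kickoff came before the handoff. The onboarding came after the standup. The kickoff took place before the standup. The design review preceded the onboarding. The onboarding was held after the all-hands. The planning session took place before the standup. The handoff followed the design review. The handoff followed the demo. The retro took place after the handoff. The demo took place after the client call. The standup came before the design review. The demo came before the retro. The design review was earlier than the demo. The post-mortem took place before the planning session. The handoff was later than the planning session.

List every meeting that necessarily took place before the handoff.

Directly stated before the handoff: the demo, the design review, the kickoff, and the planning session.
The all-hands reaches the handoff via the all-hands → the onboarding → the demo → the handoff.
The client call reaches the handoff via the client call → the demo → the handoff.
The onboarding reaches the handoff via the onboarding → the demo → the handoff.
Likewise the post-mortem and the standup each reach the handoff by chaining the stated constraints.

the all-hands, the client call, the demo, the design review, the kickoff, the onboarding, the planning session, the post-mortem, the standup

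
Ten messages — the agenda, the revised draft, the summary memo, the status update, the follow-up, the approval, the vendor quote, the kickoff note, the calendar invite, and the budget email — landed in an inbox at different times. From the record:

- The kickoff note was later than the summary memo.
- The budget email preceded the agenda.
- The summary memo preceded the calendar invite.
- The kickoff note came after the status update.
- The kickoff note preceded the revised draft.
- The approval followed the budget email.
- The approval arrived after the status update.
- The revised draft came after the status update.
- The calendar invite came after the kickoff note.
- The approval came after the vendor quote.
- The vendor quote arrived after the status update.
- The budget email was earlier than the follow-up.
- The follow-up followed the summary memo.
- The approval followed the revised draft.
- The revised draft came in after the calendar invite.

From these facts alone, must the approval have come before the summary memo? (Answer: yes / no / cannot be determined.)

no

Tracing the constraints gives the summary memo → the calendar invite → the revised draft → the approval, so the summary memo must come before the approval.
That means the approval cannot be before the summary memo.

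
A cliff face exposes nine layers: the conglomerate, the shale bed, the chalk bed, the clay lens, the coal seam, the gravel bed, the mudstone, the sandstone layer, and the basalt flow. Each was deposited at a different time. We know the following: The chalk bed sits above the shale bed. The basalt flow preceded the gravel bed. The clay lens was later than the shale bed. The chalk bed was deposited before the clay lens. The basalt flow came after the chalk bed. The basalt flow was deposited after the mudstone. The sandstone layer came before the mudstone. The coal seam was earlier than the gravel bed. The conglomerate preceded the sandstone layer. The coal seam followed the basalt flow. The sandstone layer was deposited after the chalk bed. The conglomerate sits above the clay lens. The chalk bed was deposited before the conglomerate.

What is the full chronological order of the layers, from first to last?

The constraints fix every adjacent pair, so only one ordering works:
the shale bed → the chalk bed → the clay lens → the conglomerate → the sandstone layer → the mudstone → the basalt flow → the coal seam → the gravel bed.

the shale bed, the chalk bed, the clay lens, the conglomerate, the sandstone layer, the mudstone, the basalt flow, the coal seam, the gravel bed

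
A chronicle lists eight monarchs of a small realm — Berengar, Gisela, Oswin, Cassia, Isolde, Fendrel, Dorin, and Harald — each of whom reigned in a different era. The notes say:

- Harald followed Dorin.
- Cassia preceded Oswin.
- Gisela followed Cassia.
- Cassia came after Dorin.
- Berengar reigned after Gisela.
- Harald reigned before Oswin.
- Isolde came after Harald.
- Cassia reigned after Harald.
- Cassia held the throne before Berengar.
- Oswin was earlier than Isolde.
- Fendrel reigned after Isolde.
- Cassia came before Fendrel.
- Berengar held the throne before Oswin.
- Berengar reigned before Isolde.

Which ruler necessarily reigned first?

Dorin has a chain of constraints placing them before every other ruler, so Dorin must be first.

Dorin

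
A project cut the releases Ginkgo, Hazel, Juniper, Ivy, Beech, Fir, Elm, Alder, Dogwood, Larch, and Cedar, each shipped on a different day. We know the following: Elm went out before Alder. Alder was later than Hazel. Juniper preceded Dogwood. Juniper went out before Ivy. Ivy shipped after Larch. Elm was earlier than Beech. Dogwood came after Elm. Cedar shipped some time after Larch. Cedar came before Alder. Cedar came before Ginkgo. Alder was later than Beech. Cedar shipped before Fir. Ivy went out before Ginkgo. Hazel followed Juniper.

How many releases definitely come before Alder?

Directly stated before Alder: Beech, Cedar, Elm, and Hazel.
Juniper reaches Alder via Juniper → Hazel → Alder.
Larch reaches Alder via Larch → Cedar → Alder.
No chain forces Dogwood (or any of the others) ahead of Alder.
That's Beech, Cedar, Elm, Hazel, Juniper, and Larch — 6 in all.

6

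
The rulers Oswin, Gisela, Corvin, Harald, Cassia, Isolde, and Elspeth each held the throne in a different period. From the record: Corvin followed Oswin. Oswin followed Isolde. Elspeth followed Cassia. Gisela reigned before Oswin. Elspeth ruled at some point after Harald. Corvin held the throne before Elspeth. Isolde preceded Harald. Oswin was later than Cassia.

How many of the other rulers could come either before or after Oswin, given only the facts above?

Forced before Oswin: Cassia, Gisela, and Isolde; forced after Oswin: Corvin and Elspeth.
That leaves Harald with no forced order relative to Oswin — 1.

1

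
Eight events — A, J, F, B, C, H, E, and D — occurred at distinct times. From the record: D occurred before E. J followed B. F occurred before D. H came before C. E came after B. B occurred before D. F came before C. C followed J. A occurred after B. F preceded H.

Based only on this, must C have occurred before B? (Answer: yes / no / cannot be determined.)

Tracing the constraints gives B → J → C, so B must come before C.
That means C cannot be before B.

no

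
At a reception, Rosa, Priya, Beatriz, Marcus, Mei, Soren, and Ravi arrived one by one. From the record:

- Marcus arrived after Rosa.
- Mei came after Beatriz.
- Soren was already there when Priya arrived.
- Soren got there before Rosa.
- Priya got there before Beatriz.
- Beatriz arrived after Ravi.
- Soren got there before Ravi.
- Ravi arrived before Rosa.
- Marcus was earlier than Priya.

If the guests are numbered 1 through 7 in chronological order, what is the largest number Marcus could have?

4

Marcus must come before Beatriz, Mei, and Priya — 3 guests forced after them.
Everything else can be placed before Marcus in some valid order, so Marcus can sit as late as position 7 − 3 = 4.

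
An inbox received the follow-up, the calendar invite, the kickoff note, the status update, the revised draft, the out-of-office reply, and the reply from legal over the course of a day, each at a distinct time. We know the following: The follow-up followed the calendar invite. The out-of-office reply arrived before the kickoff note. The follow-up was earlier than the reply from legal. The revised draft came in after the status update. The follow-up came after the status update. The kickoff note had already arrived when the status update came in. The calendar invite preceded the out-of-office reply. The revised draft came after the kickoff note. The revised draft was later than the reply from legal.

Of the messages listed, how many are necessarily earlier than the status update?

3

Directly stated before the status update: the kickoff note.
The calendar invite reaches the status update via the calendar invite → the out-of-office reply → the kickoff note → the status update.
The out-of-office reply reaches the status update via the out-of-office reply → the kickoff note → the status update.
No chain forces the revised draft (or any of the others) ahead of the status update.
That's the calendar invite, the kickoff note, and the out-of-office reply — 3 in all.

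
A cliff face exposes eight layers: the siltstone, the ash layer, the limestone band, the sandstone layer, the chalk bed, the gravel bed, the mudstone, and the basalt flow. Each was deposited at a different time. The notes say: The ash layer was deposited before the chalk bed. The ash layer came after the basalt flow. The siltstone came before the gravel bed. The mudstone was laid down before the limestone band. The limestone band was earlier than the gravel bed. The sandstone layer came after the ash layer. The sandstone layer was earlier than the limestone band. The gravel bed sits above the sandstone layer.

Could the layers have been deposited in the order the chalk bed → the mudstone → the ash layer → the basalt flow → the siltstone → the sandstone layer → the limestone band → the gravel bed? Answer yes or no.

no

The constraints require the basalt flow before the ash layer, but in the proposed sequence the ash layer appears ahead of the basalt flow. That one violation is enough.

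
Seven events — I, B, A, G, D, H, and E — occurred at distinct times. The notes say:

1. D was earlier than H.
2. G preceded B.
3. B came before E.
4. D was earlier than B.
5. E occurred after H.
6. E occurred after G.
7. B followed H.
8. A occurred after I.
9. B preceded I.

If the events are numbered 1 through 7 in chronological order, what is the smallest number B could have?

4

D, G, and H must all come before B — 3 forced predecessors.
Nothing else is forced ahead of B, so its earliest slot is position 3 + 1 = 4.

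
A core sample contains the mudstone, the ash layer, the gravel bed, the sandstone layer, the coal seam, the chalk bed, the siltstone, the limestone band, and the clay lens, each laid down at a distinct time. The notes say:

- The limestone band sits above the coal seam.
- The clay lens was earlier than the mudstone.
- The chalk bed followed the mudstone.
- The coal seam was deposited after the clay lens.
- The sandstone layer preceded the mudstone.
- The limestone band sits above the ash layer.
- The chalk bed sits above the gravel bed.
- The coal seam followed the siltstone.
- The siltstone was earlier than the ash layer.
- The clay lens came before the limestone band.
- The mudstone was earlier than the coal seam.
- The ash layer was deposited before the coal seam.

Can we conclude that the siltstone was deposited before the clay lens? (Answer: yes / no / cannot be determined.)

No chain of stated constraints runs from the siltstone to the clay lens, and none runs from the clay lens to the siltstone either.
So the relative order of the siltstone and the clay lens is not fixed by the given facts.

cannot be determined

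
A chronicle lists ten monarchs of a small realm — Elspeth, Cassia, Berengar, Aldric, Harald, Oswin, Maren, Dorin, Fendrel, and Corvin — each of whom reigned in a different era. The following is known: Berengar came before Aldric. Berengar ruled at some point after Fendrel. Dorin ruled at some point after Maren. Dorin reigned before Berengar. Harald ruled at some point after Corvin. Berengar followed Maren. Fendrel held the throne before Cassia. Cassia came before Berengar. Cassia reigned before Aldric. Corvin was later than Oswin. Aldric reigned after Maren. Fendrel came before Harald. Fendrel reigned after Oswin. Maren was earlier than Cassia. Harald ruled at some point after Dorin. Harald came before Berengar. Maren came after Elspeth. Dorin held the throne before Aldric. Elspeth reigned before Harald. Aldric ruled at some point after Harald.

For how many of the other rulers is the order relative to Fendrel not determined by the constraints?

Forced before Fendrel: Oswin; forced after Fendrel: Aldric, Berengar, Cassia, and Harald.
That leaves Corvin, Dorin, Elspeth, and Maren with no forced order relative to Fendrel — 4.

4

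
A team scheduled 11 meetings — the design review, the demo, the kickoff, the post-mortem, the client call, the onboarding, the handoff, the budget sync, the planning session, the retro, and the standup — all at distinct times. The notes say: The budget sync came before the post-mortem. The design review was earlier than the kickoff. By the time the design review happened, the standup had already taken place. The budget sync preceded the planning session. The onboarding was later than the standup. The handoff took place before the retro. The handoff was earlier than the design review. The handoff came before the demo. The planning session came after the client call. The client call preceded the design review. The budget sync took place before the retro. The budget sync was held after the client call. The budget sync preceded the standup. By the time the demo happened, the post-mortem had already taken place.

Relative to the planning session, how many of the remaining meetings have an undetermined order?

8

Forced before the planning session: the budget sync and the client call.
That leaves the demo, the design review, the handoff, the kickoff, the onboarding, the post-mortem, the retro, and the standup with no forced order relative to the planning session — 8.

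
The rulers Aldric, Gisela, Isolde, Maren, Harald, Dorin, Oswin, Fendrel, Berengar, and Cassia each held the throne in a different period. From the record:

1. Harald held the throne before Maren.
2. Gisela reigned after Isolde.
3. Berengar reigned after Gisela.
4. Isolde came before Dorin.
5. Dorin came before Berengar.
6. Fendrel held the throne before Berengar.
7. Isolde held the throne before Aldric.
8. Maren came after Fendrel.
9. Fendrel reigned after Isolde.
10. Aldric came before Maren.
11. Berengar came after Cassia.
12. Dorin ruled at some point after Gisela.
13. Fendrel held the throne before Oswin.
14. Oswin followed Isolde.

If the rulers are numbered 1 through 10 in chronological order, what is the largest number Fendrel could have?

Fendrel must come before Berengar, Maren, and Oswin — 3 rulers forced after them.
Everything else can be placed before Fendrel in some valid order, so Fendrel can sit as late as position 10 − 3 = 7.

7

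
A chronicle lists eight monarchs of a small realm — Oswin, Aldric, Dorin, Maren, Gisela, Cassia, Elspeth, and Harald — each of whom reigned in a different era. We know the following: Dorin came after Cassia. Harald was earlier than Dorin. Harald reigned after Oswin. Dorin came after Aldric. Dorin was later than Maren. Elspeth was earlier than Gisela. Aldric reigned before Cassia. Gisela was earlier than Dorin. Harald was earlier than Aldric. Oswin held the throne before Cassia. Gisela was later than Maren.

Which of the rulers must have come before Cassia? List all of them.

Directly stated before Cassia: Aldric and Oswin.
Harald reaches Cassia via Harald → Aldric → Cassia.

Aldric, Harald, Oswin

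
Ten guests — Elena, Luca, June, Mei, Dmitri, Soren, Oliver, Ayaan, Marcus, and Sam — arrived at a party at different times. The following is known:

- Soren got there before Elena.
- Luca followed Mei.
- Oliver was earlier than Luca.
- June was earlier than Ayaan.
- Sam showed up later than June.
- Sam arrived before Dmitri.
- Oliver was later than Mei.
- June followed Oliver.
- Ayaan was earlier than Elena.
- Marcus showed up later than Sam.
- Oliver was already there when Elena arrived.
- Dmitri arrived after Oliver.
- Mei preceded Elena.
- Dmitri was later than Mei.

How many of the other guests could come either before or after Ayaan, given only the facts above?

5

Forced before Ayaan: June, Mei, and Oliver; forced after Ayaan: Elena.
That leaves Dmitri, Luca, Marcus, Sam, and Soren with no forced order relative to Ayaan — 5.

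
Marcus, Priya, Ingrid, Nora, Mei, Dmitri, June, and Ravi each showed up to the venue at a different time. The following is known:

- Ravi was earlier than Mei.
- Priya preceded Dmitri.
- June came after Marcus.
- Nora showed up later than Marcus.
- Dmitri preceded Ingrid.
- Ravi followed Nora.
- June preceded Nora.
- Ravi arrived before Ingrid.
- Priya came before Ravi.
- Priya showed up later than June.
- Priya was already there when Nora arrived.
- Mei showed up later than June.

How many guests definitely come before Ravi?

Directly stated before Ravi: Nora and Priya.
June reaches Ravi via June → Nora → Ravi.
Marcus reaches Ravi via Marcus → Nora → Ravi.
That's June, Marcus, Nora, and Priya — 4 in all.

4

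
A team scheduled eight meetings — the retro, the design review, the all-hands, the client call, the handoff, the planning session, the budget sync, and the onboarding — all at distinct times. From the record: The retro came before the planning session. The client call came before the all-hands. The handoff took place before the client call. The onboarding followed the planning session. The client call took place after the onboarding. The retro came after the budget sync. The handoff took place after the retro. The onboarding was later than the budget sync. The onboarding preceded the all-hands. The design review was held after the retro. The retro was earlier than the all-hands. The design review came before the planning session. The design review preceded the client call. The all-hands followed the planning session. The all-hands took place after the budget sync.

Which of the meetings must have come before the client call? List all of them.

the budget sync, the design review, the handoff, the onboarding, the planning session, the retro

Directly stated before the client call: the design review, the handoff, and the onboarding.
The budget sync reaches the client call via the budget sync → the onboarding → the client call.
The planning session reaches the client call via the planning session → the onboarding → the client call.
The retro reaches the client call via the retro → the handoff → the client call.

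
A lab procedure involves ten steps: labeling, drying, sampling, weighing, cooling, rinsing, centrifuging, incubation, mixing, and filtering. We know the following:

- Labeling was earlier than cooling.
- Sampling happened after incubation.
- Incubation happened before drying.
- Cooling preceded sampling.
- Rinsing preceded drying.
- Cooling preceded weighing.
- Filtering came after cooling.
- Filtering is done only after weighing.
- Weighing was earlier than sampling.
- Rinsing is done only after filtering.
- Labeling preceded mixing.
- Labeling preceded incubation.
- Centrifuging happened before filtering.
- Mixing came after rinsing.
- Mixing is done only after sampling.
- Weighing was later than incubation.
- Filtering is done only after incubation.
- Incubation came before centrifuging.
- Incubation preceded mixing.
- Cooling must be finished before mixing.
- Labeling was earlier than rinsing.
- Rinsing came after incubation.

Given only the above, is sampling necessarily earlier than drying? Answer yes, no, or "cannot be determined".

cannot be determined

No chain of stated constraints runs from sampling to drying, and none runs from drying to sampling either.
So the relative order of sampling and drying is not fixed by the given facts.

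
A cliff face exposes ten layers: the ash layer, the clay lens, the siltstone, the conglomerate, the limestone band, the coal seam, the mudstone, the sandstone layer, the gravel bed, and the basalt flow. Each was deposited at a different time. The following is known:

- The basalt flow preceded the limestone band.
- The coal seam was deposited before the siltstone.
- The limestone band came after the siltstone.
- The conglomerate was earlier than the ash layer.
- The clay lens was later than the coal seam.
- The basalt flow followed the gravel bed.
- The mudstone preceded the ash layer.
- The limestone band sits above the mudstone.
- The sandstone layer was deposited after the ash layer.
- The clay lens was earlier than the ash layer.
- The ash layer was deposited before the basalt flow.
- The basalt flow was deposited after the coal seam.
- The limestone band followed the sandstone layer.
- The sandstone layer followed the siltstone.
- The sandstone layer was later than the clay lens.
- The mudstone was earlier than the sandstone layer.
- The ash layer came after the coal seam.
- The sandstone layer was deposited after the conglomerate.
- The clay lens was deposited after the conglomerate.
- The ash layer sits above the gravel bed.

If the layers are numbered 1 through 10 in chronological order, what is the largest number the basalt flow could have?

The basalt flow must come before the limestone band — 1 layer forced after it.
Everything else can be placed before the basalt flow in some valid order, so the basalt flow can sit as late as position 10 − 1 = 9.

9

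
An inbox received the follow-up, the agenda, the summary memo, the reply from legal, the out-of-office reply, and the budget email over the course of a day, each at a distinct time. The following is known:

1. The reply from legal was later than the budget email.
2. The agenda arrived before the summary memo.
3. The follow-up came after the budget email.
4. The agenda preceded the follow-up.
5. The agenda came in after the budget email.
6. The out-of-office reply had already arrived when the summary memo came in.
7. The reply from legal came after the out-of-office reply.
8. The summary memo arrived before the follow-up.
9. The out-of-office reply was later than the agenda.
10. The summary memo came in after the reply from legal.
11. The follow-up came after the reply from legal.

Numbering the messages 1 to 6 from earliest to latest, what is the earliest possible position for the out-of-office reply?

The agenda and the budget email must both come before the out-of-office reply — 2 forced predecessors.
Nothing else is forced ahead of the out-of-office reply, so its earliest slot is position 2 + 1 = 3.

3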